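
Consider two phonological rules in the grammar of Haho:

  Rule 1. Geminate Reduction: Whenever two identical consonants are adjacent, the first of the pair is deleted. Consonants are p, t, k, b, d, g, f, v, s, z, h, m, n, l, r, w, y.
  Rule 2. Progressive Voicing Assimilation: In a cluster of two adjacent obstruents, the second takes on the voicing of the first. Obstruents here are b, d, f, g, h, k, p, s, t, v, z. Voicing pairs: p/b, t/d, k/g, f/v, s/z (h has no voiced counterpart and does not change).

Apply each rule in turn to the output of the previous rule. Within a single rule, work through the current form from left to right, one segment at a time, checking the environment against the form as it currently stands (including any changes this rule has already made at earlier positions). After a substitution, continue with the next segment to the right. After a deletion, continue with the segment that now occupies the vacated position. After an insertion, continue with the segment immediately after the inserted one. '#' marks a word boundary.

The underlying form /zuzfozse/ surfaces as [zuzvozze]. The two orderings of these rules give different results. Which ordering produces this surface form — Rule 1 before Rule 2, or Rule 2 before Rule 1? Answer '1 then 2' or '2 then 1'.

1 then 2

Order 1 then 2:
  1 Geminate Reduction: no change — [zuzfozse]
  2 Progressive Voicing Assimilation: [zuzfozse] → [zuzvozze]
  result: [zuzvozze]
Order 2 then 1:
  2 Progressive Voicing Assimilation: [zuzfozse] → [zuzvozze]
  1 Geminate Reduction: [zuzvozze] → [zuzvoze]
  result: [zuzvoze]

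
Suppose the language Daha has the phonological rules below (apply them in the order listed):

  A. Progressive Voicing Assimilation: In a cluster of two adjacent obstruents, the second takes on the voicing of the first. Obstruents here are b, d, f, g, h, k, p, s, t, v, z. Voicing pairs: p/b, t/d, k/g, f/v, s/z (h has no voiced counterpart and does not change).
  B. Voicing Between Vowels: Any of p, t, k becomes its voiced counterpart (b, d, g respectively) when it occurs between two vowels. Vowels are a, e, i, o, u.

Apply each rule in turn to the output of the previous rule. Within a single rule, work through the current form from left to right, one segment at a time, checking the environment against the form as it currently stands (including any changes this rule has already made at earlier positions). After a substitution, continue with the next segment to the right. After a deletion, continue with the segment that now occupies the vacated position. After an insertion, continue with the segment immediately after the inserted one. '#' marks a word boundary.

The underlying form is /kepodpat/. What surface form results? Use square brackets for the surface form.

A Progressive Voicing Assimilation: [kepodpat] → [kepodbat]
B Voicing Between Vowels: [kepodbat] → [kebodbat]

[kebodbat]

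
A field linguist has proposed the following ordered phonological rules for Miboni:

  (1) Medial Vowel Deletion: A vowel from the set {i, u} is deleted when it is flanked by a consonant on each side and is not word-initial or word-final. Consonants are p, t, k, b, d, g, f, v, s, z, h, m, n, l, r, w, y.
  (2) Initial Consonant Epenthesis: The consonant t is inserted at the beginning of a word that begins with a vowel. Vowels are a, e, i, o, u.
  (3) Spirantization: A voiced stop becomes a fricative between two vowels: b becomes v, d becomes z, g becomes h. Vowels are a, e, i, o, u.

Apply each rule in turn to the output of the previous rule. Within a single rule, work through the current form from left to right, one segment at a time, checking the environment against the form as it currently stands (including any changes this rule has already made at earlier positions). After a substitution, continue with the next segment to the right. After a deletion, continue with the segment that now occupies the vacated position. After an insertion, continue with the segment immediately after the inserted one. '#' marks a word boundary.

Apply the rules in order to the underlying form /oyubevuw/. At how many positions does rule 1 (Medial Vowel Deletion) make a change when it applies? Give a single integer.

(1) Medial Vowel Deletion: [oyubevuw] → [oybevw]
(2) Initial Consonant Epenthesis: [oybevw] → [toybevw]
(3) Spirantization: no change — [toybevw]
Rule 1 changed 2 position(s).

2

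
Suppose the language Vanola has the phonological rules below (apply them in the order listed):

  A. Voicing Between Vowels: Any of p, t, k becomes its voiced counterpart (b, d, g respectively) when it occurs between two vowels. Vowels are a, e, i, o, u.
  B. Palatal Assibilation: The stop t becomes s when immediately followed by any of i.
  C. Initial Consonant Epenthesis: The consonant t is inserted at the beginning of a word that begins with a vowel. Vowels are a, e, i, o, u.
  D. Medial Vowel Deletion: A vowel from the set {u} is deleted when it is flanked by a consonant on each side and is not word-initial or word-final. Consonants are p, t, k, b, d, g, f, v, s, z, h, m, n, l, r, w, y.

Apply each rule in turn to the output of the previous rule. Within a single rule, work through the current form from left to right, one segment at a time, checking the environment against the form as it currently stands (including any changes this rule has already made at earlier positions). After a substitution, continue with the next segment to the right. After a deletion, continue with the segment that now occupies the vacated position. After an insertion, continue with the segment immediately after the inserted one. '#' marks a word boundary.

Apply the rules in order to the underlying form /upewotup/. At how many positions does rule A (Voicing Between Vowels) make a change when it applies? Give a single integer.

2

A Voicing Between Vowels: [upewotup] → [ubewodup]
B Palatal Assibilation: no change — [ubewodup]
C Initial Consonant Epenthesis: [ubewodup] → [tubewodup]
D Medial Vowel Deletion: [tubewodup] → [tbewodp]
Rule A changed 2 position(s).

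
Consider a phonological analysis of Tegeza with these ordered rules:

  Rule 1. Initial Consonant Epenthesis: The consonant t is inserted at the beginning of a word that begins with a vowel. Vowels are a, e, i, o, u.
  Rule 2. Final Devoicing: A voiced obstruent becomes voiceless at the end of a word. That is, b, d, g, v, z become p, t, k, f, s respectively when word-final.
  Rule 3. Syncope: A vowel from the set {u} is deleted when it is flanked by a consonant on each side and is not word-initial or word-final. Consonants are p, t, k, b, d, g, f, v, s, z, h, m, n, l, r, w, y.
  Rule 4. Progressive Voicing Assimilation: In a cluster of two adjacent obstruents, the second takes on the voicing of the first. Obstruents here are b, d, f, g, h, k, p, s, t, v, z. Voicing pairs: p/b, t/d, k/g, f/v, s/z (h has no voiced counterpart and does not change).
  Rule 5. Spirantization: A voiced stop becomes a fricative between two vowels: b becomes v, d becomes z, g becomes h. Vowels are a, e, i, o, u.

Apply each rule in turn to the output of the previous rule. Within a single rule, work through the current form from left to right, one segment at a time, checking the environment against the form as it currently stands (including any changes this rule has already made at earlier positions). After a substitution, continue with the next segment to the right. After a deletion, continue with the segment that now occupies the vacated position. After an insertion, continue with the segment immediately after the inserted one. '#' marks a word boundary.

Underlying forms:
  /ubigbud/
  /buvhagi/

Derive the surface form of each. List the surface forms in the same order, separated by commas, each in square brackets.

[tpigbd], [bvhahi]

/ubigbud/:
  Rule 1 Initial Consonant Epenthesis: [ubigbud] → [tubigbud]
  Rule 2 Final Devoicing: [tubigbud] → [tubigbut]
  Rule 3 Syncope: [tubigbut] → [tbigbt]
  Rule 4 Progressive Voicing Assimilation: [tbigbt] → [tpigbd]
  Rule 5 Spirantization: no change — [tpigbd]
/buvhagi/:
  Rule 1 Initial Consonant Epenthesis: no change — [buvhagi]
  Rule 2 Final Devoicing: no change — [buvhagi]
  Rule 3 Syncope: [buvhagi] → [bvhagi]
  Rule 4 Progressive Voicing Assimilation: no change — [bvhagi]
  Rule 5 Spirantization: [bvhagi] → [bvhahi]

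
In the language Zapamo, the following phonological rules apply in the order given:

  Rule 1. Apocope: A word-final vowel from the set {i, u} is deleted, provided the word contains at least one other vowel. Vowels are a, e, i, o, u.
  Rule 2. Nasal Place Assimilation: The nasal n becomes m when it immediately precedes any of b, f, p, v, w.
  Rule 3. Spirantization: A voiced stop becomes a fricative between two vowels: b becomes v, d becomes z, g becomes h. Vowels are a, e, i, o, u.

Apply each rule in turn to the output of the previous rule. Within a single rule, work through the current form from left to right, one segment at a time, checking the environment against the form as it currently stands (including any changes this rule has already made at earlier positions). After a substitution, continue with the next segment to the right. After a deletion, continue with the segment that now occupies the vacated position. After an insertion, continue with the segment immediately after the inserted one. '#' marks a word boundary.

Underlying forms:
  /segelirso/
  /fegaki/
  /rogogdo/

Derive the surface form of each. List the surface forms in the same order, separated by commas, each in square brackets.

[sehelirso], [fehak], [rohogdo]

/segelirso/:
  Rule 1 Apocope: no change — [segelirso]
  Rule 2 Nasal Place Assimilation: no change — [segelirso]
  Rule 3 Spirantization: [segelirso] → [sehelirso]
/fegaki/:
  Rule 1 Apocope: [fegaki] → [fegak]
  Rule 2 Nasal Place Assimilation: no change — [fegak]
  Rule 3 Spirantization: [fegak] → [fehak]
/rogogdo/:
  Rule 1 Apocope: no change — [rogogdo]
  Rule 2 Nasal Place Assimilation: no change — [rogogdo]
  Rule 3 Spirantization: [rogogdo] → [rohogdo]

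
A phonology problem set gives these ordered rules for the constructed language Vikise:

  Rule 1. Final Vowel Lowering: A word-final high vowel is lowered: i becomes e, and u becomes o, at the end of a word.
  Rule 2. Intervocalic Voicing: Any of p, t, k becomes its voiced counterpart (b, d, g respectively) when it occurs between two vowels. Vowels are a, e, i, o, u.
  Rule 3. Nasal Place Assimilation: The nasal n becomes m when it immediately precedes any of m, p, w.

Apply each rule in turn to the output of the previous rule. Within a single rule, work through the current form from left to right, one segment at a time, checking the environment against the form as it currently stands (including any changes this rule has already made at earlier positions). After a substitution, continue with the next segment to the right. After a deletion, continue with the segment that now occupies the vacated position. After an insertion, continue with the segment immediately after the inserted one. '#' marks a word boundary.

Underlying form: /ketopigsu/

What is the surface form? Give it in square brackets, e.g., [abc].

[kedobigso]

Rule 1 Final Vowel Lowering: [ketopigsu] → [ketopigso]
Rule 2 Intervocalic Voicing: [ketopigso] → [kedobigso]
Rule 3 Nasal Place Assimilation: no change — [kedobigso]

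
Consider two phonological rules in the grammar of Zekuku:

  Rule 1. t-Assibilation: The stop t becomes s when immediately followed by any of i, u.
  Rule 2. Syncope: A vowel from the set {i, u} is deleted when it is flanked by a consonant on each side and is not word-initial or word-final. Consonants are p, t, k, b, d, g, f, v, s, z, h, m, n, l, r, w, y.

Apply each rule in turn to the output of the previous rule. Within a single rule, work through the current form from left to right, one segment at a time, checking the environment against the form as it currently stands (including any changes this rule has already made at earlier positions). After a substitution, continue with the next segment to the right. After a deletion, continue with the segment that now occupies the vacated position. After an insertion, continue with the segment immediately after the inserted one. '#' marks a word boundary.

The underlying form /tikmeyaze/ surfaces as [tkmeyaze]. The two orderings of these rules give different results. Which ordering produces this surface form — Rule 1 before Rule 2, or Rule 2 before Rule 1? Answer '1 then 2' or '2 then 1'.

Order 1 then 2:
  1 t-Assibilation: [tikmeyaze] → [sikmeyaze]
  2 Syncope: [sikmeyaze] → [skmeyaze]
  result: [skmeyaze]
Order 2 then 1:
  2 Syncope: [tikmeyaze] → [tkmeyaze]
  1 t-Assibilation: no change — [tkmeyaze]
  result: [tkmeyaze]

2 then 1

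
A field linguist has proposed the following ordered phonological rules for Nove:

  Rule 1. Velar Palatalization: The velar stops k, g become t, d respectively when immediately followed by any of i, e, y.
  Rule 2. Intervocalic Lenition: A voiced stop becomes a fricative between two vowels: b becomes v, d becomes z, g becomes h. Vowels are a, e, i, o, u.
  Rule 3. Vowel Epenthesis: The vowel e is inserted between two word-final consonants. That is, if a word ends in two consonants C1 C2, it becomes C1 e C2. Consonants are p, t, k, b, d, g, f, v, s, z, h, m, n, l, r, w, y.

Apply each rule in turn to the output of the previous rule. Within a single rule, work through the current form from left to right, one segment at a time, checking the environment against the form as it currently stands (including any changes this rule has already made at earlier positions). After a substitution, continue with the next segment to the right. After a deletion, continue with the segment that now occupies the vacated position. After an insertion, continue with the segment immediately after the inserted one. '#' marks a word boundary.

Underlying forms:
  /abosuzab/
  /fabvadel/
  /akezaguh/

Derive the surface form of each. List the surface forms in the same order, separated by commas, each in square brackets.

/abosuzab/:
  Rule 1 Velar Palatalization: no change — [abosuzab]
  Rule 2 Intervocalic Lenition: [abosuzab] → [avosuzab]
  Rule 3 Vowel Epenthesis: no change — [avosuzab]
/fabvadel/:
  Rule 1 Velar Palatalization: no change — [fabvadel]
  Rule 2 Intervocalic Lenition: [fabvadel] → [fabvazel]
  Rule 3 Vowel Epenthesis: no change — [fabvazel]
/akezaguh/:
  Rule 1 Velar Palatalization: [akezaguh] → [atezaguh]
  Rule 2 Intervocalic Lenition: [atezaguh] → [atezahuh]
  Rule 3 Vowel Epenthesis: no change — [atezahuh]

[avosuzab], [fabvazel], [atezahuh]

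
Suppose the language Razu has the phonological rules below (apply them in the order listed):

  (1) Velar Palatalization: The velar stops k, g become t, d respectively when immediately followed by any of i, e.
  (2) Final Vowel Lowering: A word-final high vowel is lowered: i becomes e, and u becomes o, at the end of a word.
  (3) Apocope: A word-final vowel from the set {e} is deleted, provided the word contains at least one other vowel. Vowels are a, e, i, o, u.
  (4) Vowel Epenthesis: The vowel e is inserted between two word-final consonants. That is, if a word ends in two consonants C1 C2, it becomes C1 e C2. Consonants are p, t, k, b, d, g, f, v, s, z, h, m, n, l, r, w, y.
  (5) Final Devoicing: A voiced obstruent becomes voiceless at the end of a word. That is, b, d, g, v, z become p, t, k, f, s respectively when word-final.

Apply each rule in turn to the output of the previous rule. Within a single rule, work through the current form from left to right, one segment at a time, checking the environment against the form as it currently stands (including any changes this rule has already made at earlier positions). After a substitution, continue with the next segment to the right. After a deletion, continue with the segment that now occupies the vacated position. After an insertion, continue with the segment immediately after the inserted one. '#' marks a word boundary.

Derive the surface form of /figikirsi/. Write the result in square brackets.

[fiditires]

(1) Velar Palatalization: [figikirsi] → [fiditirsi]
(2) Final Vowel Lowering: [fiditirsi] → [fiditirse]
(3) Apocope: [fiditirse] → [fiditirs]
(4) Vowel Epenthesis: [fiditirs] → [fiditires]
(5) Final Devoicing: no change — [fiditires]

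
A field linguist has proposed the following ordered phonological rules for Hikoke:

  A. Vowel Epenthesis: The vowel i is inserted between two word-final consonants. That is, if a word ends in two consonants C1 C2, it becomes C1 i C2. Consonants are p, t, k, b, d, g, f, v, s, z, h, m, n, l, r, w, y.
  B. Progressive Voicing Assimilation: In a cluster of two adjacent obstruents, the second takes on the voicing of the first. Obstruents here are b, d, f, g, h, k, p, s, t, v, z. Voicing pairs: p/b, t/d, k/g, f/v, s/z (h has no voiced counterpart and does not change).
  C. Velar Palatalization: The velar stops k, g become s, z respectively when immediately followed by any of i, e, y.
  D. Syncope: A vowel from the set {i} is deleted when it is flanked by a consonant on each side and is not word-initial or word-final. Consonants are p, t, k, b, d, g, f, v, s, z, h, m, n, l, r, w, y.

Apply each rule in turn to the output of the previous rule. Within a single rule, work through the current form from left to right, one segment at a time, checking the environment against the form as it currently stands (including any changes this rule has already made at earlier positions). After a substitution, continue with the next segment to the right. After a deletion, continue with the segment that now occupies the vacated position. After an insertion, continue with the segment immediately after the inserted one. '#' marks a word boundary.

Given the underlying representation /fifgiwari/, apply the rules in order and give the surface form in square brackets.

A Vowel Epenthesis: no change — [fifgiwari]
B Progressive Voicing Assimilation: [fifgiwari] → [fifkiwari]
C Velar Palatalization: [fifkiwari] → [fifsiwari]
D Syncope: [fifsiwari] → [ffswari]

[ffswari]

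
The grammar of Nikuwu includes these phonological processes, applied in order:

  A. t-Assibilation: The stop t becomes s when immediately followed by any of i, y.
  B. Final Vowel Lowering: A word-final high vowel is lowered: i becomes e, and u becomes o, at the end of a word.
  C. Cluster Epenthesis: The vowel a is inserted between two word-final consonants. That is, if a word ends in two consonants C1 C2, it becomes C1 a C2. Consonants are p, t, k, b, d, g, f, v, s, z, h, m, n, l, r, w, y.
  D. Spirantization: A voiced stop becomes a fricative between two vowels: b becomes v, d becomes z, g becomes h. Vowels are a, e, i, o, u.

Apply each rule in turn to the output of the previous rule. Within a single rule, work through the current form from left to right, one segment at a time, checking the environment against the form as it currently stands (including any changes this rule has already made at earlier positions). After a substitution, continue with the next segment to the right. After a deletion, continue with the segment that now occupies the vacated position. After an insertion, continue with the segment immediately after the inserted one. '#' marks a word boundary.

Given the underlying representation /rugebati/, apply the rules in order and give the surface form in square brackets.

[ruhevase]

A t-Assibilation: [rugebati] → [rugebasi]
B Final Vowel Lowering: [rugebasi] → [rugebase]
C Cluster Epenthesis: no change — [rugebase]
D Spirantization: [rugebase] → [ruhevase]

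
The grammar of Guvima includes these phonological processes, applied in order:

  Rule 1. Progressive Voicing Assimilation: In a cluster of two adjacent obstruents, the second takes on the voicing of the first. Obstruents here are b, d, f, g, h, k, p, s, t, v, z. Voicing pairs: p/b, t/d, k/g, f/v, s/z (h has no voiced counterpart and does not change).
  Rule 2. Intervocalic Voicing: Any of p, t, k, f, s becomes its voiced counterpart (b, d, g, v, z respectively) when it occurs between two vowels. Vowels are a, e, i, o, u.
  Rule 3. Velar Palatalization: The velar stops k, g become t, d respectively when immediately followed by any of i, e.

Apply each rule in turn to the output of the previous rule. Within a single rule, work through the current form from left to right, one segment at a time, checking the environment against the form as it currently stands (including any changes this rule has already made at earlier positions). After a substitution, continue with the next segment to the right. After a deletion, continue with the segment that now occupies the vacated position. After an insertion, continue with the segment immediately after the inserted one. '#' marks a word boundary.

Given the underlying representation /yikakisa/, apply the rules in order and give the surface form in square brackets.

[yigadiza]

Rule 1 Progressive Voicing Assimilation: no change — [yikakisa]
Rule 2 Intervocalic Voicing: [yikakisa] → [yigagiza]
Rule 3 Velar Palatalization: [yigagiza] → [yigadiza]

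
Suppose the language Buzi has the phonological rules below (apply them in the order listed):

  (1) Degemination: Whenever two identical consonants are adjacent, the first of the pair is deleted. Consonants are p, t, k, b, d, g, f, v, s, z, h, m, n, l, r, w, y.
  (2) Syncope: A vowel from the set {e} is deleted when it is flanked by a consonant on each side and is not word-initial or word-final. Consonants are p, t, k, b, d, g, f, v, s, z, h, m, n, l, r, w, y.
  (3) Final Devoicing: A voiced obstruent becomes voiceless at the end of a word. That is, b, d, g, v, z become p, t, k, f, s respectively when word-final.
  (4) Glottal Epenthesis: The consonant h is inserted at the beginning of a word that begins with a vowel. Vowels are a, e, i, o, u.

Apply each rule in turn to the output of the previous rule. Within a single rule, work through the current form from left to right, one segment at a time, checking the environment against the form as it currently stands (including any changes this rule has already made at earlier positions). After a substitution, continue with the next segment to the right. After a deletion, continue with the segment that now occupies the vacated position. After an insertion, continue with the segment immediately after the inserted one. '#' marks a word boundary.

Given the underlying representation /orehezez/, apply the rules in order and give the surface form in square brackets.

(1) Degemination: no change — [orehezez]
(2) Syncope: [orehezez] → [orhzz]
(3) Final Devoicing: [orhzz] → [orhzs]
(4) Glottal Epenthesis: [orhzs] → [horhzs]

[horhzs]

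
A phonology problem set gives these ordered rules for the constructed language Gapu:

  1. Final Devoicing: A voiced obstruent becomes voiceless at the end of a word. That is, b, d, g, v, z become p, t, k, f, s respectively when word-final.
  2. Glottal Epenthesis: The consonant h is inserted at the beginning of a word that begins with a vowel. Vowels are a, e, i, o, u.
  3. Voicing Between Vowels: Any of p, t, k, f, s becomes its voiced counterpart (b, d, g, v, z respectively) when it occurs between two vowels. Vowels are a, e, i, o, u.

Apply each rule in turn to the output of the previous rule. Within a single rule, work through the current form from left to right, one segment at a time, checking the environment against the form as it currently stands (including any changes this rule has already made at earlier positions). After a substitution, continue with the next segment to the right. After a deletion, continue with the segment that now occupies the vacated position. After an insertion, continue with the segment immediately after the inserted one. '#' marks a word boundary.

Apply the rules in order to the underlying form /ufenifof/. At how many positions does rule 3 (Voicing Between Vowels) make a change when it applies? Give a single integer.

2

1 Final Devoicing: no change — [ufenifof]
2 Glottal Epenthesis: [ufenifof] → [hufenifof]
3 Voicing Between Vowels: [hufenifof] → [huvenivof]
Rule 3 changed 2 position(s).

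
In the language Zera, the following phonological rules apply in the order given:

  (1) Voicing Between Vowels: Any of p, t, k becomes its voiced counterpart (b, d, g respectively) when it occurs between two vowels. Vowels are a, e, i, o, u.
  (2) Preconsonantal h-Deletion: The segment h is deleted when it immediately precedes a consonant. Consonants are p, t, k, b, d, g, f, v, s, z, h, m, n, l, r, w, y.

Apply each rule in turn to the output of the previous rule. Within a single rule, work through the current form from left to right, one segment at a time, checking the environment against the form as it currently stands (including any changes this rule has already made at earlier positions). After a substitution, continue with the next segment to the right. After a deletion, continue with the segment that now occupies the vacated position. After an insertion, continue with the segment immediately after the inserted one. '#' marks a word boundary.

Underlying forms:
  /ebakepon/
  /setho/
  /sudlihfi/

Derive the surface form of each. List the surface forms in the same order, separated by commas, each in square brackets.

[ebagebon], [setho], [sudlifi]

/ebakepon/:
  (1) Voicing Between Vowels: [ebakepon] → [ebagebon]
  (2) Preconsonantal h-Deletion: no change — [ebagebon]
/setho/:
  (1) Voicing Between Vowels: no change — [setho]
  (2) Preconsonantal h-Deletion: no change — [setho]
/sudlihfi/:
  (1) Voicing Between Vowels: no change — [sudlihfi]
  (2) Preconsonantal h-Deletion: [sudlihfi] → [sudlifi]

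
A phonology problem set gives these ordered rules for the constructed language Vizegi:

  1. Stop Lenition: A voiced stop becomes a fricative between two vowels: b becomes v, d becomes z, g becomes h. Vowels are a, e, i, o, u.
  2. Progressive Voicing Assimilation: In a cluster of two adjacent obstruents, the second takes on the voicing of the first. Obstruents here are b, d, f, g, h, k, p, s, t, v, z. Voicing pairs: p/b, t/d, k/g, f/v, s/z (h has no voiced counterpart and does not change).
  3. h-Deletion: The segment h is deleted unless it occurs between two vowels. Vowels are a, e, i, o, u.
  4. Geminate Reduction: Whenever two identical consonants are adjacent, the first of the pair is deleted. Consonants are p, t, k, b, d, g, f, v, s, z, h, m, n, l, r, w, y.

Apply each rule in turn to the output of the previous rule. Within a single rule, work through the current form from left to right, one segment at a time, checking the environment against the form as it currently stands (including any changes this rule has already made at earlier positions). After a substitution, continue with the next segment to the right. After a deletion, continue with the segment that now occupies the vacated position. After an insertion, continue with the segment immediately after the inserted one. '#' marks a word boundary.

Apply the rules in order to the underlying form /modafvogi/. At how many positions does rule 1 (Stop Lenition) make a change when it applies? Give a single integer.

2

1 Stop Lenition: [modafvogi] → [mozafvohi]
2 Progressive Voicing Assimilation: [mozafvohi] → [mozaffohi]
3 h-Deletion: no change — [mozaffohi]
4 Geminate Reduction: [mozaffohi] → [mozafohi]
Rule 1 changed 2 position(s).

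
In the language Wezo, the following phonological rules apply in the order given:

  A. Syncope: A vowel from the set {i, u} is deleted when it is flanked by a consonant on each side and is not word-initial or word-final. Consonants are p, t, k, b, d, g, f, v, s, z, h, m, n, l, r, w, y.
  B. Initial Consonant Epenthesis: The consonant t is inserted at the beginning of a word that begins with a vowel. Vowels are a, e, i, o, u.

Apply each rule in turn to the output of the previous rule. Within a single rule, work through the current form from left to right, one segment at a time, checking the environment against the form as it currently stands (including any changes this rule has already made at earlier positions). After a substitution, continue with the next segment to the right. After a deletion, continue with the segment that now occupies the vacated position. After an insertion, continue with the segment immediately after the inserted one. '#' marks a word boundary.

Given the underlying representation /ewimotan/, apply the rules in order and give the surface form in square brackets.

[tewmotan]

A Syncope: [ewimotan] → [ewmotan]
B Initial Consonant Epenthesis: [ewmotan] → [tewmotan]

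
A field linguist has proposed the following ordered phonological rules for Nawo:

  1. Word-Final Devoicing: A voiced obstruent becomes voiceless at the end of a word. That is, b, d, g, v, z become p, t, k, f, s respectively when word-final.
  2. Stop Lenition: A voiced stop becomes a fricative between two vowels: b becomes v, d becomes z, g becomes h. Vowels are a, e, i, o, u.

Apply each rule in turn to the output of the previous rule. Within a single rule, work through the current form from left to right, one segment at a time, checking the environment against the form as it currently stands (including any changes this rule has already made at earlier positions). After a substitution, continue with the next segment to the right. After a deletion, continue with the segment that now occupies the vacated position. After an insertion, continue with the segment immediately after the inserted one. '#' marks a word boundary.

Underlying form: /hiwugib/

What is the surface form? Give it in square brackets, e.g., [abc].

[hiwuhip]

1 Word-Final Devoicing: [hiwugib] → [hiwugip]
2 Stop Lenition: [hiwugip] → [hiwuhip]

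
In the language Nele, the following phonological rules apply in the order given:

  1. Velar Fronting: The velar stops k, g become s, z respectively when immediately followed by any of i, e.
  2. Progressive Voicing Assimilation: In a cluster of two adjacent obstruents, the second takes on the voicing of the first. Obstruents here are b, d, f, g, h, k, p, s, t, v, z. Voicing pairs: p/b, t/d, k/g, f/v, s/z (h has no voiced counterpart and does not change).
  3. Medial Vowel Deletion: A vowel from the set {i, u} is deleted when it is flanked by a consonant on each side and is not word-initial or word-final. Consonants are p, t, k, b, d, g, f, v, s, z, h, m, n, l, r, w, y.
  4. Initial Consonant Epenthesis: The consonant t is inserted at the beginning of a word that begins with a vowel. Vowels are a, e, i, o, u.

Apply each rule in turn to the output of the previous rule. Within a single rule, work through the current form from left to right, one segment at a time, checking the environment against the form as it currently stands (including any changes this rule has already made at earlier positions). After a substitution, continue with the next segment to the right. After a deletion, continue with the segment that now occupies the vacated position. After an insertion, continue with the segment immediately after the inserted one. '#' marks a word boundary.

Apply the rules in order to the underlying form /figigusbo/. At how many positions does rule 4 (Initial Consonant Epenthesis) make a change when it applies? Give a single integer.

1 Velar Fronting: [figigusbo] → [fizigusbo]
2 Progressive Voicing Assimilation: [fizigusbo] → [fiziguspo]
3 Medial Vowel Deletion: [fiziguspo] → [fzgspo]
4 Initial Consonant Epenthesis: no change — [fzgspo]
Rule 4 changed 0 position(s).

0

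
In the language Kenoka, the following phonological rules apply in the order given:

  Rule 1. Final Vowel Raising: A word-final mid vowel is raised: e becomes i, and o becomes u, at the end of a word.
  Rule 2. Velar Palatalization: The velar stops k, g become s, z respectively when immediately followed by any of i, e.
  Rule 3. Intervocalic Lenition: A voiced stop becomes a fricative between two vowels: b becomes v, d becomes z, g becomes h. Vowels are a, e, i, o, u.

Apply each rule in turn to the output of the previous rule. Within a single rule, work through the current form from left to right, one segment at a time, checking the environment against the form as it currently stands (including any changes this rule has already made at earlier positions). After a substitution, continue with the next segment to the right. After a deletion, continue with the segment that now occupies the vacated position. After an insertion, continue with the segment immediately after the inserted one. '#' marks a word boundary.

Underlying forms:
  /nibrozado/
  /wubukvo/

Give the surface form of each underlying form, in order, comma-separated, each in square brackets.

/nibrozado/:
  Rule 1 Final Vowel Raising: [nibrozado] → [nibrozadu]
  Rule 2 Velar Palatalization: no change — [nibrozadu]
  Rule 3 Intervocalic Lenition: [nibrozadu] → [nibrozazu]
/wubukvo/:
  Rule 1 Final Vowel Raising: [wubukvo] → [wubukvu]
  Rule 2 Velar Palatalization: no change — [wubukvu]
  Rule 3 Intervocalic Lenition: [wubukvu] → [wuvukvu]

[nibrozazu], [wuvukvu]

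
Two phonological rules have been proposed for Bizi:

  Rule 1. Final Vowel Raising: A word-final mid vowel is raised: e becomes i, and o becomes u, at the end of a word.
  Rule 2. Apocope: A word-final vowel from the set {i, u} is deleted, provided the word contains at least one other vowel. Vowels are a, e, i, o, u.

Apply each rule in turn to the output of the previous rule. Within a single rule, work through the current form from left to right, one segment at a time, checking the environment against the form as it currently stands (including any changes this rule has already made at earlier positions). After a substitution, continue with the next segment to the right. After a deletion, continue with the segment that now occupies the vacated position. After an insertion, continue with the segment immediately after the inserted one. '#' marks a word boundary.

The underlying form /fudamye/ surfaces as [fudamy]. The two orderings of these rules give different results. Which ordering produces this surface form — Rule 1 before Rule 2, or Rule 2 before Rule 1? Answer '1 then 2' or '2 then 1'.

1 then 2

Order 1 then 2:
  1 Final Vowel Raising: [fudamye] → [fudamyi]
  2 Apocope: [fudamyi] → [fudamy]
  result: [fudamy]
Order 2 then 1:
  2 Apocope: no change — [fudamye]
  1 Final Vowel Raising: [fudamye] → [fudamyi]
  result: [fudamyi]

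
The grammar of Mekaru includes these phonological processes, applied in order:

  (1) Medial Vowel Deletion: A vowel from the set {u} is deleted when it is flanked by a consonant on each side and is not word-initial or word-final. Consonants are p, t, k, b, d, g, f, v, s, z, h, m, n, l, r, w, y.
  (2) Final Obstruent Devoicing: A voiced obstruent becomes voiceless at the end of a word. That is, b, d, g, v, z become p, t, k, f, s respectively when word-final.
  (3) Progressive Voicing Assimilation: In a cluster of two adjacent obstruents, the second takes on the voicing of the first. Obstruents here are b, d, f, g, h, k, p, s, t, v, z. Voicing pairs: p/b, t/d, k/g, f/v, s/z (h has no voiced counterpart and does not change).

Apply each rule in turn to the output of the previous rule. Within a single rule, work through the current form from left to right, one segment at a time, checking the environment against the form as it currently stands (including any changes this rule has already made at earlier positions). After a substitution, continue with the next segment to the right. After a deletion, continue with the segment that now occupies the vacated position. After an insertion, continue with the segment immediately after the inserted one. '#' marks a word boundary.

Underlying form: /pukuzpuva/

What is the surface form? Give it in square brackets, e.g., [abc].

(1) Medial Vowel Deletion: [pukuzpuva] → [pkzpva]
(2) Final Obstruent Devoicing: no change — [pkzpva]
(3) Progressive Voicing Assimilation: [pkzpva] → [pkspfa]

[pkspfa]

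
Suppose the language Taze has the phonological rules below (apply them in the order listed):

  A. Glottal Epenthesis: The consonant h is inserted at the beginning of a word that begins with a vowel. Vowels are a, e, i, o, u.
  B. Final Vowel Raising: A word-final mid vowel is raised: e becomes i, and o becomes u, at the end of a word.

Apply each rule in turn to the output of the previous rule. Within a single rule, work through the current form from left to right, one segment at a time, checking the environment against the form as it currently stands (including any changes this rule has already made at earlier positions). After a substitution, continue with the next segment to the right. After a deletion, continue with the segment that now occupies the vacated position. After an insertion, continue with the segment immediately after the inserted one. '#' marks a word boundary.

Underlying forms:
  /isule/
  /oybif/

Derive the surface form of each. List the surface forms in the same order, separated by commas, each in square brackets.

/isule/:
  A Glottal Epenthesis: [isule] → [hisule]
  B Final Vowel Raising: [hisule] → [hisuli]
/oybif/:
  A Glottal Epenthesis: [oybif] → [hoybif]
  B Final Vowel Raising: no change — [hoybif]

[hisuli], [hoybif]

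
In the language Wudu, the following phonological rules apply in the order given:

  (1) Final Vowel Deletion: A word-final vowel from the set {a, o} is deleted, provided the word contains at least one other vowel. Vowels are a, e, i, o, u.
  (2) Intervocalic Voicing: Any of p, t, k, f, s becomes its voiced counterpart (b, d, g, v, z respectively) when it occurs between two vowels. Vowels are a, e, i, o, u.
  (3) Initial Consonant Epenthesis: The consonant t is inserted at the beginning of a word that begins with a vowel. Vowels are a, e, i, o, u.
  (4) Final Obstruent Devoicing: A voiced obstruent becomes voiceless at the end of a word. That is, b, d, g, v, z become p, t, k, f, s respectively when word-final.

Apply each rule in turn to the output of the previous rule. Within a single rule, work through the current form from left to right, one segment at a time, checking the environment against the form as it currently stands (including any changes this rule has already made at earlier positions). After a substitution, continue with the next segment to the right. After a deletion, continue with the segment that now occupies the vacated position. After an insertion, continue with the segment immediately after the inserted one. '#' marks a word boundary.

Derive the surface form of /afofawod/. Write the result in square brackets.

[tavovawot]

(1) Final Vowel Deletion: no change — [afofawod]
(2) Intervocalic Voicing: [afofawod] → [avovawod]
(3) Initial Consonant Epenthesis: [avovawod] → [tavovawod]
(4) Final Obstruent Devoicing: [tavovawod] → [tavovawot]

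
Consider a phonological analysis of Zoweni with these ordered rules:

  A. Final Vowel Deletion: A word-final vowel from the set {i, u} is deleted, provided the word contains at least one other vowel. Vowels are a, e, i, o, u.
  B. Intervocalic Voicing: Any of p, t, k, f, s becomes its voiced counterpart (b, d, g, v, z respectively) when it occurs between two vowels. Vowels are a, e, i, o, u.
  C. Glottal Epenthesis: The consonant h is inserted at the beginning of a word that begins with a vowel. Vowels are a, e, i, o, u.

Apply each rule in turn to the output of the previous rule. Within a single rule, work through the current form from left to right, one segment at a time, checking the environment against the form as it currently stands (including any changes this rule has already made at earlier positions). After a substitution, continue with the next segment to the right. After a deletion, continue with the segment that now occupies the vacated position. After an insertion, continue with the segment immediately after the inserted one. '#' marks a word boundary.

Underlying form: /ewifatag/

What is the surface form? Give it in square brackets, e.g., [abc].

A Final Vowel Deletion: no change — [ewifatag]
B Intervocalic Voicing: [ewifatag] → [ewivadag]
C Glottal Epenthesis: [ewivadag] → [hewivadag]

[hewivadag]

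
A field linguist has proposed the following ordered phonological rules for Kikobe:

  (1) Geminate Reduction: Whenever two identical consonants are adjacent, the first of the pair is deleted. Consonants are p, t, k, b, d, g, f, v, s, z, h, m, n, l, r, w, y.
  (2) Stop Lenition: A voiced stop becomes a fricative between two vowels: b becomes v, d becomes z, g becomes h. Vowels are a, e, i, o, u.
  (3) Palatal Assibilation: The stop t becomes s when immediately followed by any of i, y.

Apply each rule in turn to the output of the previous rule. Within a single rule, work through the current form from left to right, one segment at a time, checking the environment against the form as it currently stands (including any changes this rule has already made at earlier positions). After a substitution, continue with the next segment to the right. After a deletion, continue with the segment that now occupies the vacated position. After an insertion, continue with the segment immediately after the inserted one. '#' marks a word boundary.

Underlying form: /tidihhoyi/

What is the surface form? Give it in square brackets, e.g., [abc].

[sizihoyi]

(1) Geminate Reduction: [tidihhoyi] → [tidihoyi]
(2) Stop Lenition: [tidihoyi] → [tizihoyi]
(3) Palatal Assibilation: [tizihoyi] → [sizihoyi]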